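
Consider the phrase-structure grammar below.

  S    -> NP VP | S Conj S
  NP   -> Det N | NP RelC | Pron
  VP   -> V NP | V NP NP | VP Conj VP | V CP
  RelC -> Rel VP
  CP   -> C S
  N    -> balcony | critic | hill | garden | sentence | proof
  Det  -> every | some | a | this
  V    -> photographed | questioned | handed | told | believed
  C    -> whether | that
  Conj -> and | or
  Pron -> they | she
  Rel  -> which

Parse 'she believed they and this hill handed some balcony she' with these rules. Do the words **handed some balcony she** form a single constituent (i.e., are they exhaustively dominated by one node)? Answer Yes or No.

[S [S [NP [Pron she]] [VP [V believed] [NP [Pron they]]]] [Conj and] [S [NP [Det this] [N hill]] [VP [V handed] [NP [Det some] [N balcony]] [NP [Pron she]]]]]
The words 'handed some balcony she' are exhaustively dominated by a single VP node (built by VP → V NP NP), so they form a constituent.

Yes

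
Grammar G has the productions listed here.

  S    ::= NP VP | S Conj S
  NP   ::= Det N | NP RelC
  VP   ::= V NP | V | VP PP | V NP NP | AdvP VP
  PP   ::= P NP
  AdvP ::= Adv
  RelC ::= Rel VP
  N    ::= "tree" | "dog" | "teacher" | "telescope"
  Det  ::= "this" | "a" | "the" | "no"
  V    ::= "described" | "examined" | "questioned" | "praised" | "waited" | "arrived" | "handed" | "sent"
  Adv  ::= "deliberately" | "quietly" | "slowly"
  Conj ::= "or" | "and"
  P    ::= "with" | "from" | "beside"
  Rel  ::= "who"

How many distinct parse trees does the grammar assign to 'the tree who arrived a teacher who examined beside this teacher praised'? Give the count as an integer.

3

Two of the 3 distinct bracketings:
[S [NP [NP [Det the] [N tree]] [RelC [Rel who] [VP [V arrived] [NP [NP [Det a] [N teacher]] [RelC [Rel who] [VP [VP [V examined]] [PP [P beside] [NP [Det this] [N teacher]]]]]]]]] [VP [V praised]]]
[S [NP [NP [Det the] [N tree]] [RelC [Rel who] [VP [VP [V arrived] [NP [NP [Det a] [N teacher]] [RelC [Rel who] [VP [V examined]]]]] [PP [P beside] [NP [Det this] [N teacher]]]]]] [VP [V praised]]]
The trees differ in how a recursive rule is bracketed over the same span.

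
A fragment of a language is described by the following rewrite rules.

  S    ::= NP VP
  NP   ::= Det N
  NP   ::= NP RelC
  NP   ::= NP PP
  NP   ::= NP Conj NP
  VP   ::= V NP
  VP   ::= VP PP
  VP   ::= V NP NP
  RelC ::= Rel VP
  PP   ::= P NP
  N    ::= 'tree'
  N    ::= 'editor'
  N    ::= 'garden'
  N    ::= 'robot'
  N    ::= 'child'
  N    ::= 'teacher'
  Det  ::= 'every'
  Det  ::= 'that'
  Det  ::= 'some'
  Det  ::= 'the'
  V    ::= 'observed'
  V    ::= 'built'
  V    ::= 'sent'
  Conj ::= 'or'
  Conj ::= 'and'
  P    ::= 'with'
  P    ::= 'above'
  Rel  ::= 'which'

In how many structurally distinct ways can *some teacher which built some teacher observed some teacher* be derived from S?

[S [NP [NP [Det some] [N teacher]] [RelC [Rel which] [VP [V built] [NP [Det some] [N teacher]]]]] [VP [V observed] [NP [Det some] [N teacher]]]]
No rule offers an alternative attachment or grouping for any span, so this is the only derivation.

1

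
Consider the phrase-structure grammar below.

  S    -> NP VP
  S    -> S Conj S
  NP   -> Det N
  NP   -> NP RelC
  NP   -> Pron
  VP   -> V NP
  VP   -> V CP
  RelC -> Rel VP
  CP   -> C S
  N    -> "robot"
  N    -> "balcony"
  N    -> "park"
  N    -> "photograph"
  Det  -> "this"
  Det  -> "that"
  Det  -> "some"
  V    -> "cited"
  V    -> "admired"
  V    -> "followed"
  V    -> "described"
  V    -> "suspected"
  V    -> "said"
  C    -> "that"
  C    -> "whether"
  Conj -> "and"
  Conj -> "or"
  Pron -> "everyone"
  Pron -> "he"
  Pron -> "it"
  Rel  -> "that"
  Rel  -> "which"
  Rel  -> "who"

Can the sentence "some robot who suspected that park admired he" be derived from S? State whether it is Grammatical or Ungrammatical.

Grammatical

S
  NP
    NP
      Det: some
      N: robot
    RelC
      Rel: who
      VP
        V: suspected
        NP
          Det: that
          N: park
  VP
    V: admired
    NP
      Pron: he
Each bracket corresponds to one application of a listed rule, so the string is derivable from S.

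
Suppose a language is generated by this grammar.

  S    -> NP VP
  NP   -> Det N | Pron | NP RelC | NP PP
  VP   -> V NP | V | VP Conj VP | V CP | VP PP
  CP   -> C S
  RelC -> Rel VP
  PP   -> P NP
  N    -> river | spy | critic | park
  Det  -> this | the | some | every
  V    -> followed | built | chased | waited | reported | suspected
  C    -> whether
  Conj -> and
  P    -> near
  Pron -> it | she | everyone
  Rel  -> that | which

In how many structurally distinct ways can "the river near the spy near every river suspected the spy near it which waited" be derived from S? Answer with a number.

Two of the 6 distinct bracketings:
[S [NP [NP [Det the] [N river]] [PP [P near] [NP [NP [Det the] [N spy]] [PP [P near] [NP [Det every] [N river]]]]]] [VP [V suspected] [NP [NP [NP [Det the] [N spy]] [PP [P near] [NP [Pron it]]]] [RelC [Rel which] [VP [V waited]]]]]]
[S [NP [NP [Det the] [N river]] [PP [P near] [NP [NP [Det the] [N spy]] [PP [P near] [NP [Det every] [N river]]]]]] [VP [V suspected] [NP [NP [Det the] [N spy]] [PP [P near] [NP [NP [Pron it]] [RelC [Rel which] [VP [V waited]]]]]]]]
The trees differ in how a recursive rule is bracketed over the same span.

6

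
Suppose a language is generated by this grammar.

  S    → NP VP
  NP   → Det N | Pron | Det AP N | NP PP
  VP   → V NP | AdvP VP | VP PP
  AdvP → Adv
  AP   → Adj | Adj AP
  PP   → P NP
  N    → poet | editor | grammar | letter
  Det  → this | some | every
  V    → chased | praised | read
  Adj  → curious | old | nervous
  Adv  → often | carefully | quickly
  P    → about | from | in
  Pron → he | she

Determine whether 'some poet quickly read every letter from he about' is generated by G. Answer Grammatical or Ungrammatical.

For S → NP VP, the only prefix that parses as NP is 'some poet', but the remainder 'quickly read every letter from he about' is not a VP under these rules.

Ungrammatical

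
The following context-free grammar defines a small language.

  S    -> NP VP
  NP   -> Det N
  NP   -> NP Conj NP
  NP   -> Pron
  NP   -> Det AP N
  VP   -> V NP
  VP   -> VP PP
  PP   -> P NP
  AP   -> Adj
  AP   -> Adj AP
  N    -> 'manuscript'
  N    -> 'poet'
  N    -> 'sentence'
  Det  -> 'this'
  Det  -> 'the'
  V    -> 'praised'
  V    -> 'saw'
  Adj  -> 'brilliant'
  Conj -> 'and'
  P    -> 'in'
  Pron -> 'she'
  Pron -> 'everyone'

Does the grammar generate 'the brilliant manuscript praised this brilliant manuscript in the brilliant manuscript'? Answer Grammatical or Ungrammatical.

[S [NP [Det the] [AP [Adj brilliant]] [N manuscript]] [VP [VP [V praised] [NP [Det this] [AP [Adj brilliant]] [N manuscript]]] [PP [P in] [NP [Det the] [AP [Adj brilliant]] [N manuscript]]]]]
The bracketing above is licensed at every node by one of the given productions, with S at the root.

Grammatical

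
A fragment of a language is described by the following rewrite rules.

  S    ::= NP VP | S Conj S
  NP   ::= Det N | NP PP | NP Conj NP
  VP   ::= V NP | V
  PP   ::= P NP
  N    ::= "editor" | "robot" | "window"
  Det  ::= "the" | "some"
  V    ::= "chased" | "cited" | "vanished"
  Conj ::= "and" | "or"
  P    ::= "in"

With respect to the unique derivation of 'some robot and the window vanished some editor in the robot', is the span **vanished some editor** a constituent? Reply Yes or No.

No

[S [NP [NP [Det some] [N robot]] [Conj and] [NP [Det the] [N window]]] [VP [V vanished] [NP [NP [Det some] [N editor]] [PP [P in] [NP [Det the] [N robot]]]]]]
The smallest constituent containing 'vanished some editor' is the VP spanning 'vanished some editor in the robot'; no single node in the tree dominates exactly the given words.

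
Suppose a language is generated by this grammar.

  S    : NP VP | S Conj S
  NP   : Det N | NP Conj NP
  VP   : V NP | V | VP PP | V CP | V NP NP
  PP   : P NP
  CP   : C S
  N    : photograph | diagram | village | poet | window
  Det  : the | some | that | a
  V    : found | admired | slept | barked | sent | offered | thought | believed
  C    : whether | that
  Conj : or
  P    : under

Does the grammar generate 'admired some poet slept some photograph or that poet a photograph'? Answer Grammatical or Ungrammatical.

Ungrammatical

For S → NP VP, no prefix of the string parses as an NP. The alternative S rule S → S Conj S likewise has no satisfying split.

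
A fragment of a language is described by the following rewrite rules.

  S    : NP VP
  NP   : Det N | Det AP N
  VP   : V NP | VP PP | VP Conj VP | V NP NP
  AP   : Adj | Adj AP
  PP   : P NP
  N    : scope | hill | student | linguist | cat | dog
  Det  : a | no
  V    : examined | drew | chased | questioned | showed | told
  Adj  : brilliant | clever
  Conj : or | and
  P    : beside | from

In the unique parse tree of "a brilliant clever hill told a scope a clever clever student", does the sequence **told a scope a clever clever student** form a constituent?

Yes

[S [NP [Det a] [AP [Adj brilliant] [AP [Adj clever]]] [N hill]] [VP [V told] [NP [Det a] [N scope]] [NP [Det a] [AP [Adj clever] [AP [Adj clever]]] [N student]]]]
The words 'told a scope a clever clever student' are exhaustively dominated by a single VP node (built by VP → V NP NP), so they form a constituent.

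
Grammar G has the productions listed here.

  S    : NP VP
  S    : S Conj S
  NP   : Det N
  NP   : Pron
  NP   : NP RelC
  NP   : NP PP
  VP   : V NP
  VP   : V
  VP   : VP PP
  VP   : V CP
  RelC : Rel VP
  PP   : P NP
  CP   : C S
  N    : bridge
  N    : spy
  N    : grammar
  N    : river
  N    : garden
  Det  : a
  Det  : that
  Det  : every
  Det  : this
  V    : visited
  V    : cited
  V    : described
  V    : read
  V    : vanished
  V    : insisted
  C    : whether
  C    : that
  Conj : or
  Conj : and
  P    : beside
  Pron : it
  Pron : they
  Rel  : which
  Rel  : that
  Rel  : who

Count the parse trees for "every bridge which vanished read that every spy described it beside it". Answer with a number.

3

Two of the 3 distinct bracketings:
[S [NP [NP [Det every] [N bridge]] [RelC [Rel which] [VP [V vanished]]]] [VP [VP [V read] [CP [C that] [S [NP [Det every] [N spy]] [VP [V described] [NP [Pron it]]]]]] [PP [P beside] [NP [Pron it]]]]]
[S [NP [NP [Det every] [N bridge]] [RelC [Rel which] [VP [V vanished]]]] [VP [V read] [CP [C that] [S [NP [Det every] [N spy]] [VP [V described] [NP [NP [Pron it]] [PP [P beside] [NP [Pron it]]]]]]]]]
The difference turns on whether NP → NP PP is used at the relevant span, versus an alternative expansion of NP.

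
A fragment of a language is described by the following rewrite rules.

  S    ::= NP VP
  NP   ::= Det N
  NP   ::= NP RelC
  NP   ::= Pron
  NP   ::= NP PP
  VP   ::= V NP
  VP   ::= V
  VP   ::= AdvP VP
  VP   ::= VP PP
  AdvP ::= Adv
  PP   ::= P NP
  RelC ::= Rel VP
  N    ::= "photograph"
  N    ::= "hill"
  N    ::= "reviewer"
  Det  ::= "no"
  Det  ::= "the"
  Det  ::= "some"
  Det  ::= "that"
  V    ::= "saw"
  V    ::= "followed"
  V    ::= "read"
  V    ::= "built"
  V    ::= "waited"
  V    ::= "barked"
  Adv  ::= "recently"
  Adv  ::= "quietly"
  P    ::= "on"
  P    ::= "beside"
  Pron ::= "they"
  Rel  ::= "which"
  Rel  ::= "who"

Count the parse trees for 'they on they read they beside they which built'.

3

Two of the 3 distinct bracketings:
[S [NP [NP [Pron they]] [PP [P on] [NP [Pron they]]]] [VP [V read] [NP [NP [NP [Pron they]] [PP [P beside] [NP [Pron they]]]] [RelC [Rel which] [VP [V built]]]]]]
[S [NP [NP [Pron they]] [PP [P on] [NP [Pron they]]]] [VP [V read] [NP [NP [Pron they]] [PP [P beside] [NP [NP [Pron they]] [RelC [Rel which] [VP [V built]]]]]]]]
The trees differ in how a recursive rule is bracketed over the same span.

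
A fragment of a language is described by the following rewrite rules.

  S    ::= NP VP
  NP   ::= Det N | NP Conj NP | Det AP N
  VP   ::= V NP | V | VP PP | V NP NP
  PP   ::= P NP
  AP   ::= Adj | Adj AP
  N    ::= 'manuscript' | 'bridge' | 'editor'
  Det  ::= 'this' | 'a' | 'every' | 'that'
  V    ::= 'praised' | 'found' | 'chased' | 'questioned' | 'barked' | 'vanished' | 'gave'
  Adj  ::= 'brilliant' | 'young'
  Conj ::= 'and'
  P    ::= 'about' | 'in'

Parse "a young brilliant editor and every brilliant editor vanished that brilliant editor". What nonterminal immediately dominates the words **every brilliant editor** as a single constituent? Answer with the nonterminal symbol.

[S [NP [NP [Det a] [AP [Adj young] [AP [Adj brilliant]]] [N editor]] [Conj and] [NP [Det every] [AP [Adj brilliant]] [N editor]]] [VP [V vanished] [NP [Det that] [AP [Adj brilliant]] [N editor]]]]
The span 'every brilliant editor' is the NP node built by NP → Det AP N.

NP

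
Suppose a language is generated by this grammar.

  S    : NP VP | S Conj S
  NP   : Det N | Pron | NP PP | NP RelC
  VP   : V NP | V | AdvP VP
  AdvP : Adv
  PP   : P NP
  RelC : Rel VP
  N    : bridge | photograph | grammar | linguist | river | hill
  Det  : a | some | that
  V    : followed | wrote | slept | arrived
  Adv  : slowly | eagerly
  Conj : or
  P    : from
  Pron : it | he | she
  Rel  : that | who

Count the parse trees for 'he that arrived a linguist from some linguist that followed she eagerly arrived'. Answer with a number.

5

Two of the 5 distinct bracketings:
[S [NP [NP [NP [Pron he]] [RelC [Rel that] [VP [V arrived] [NP [Det a] [N linguist]]]]] [PP [P from] [NP [NP [Det some] [N linguist]] [RelC [Rel that] [VP [V followed] [NP [Pron she]]]]]]] [VP [AdvP [Adv eagerly]] [VP [V arrived]]]]
[S [NP [NP [Pron he]] [RelC [Rel that] [VP [V arrived] [NP [NP [Det a] [N linguist]] [PP [P from] [NP [NP [Det some] [N linguist]] [RelC [Rel that] [VP [V followed] [NP [Pron she]]]]]]]]]] [VP [AdvP [Adv eagerly]] [VP [V arrived]]]]
The trees differ in how a recursive rule is bracketed over the same span.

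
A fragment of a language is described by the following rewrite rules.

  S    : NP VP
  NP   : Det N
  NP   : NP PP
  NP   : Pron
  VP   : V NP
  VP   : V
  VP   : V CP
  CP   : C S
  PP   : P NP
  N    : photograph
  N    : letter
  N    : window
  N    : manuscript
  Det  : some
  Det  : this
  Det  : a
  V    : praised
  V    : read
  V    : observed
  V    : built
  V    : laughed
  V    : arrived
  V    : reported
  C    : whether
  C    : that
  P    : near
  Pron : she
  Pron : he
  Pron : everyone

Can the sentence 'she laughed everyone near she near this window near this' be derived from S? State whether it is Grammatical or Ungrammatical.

Ungrammatical

For S → NP VP, the only prefix that parses as NP is 'she', but the remainder 'laughed everyone near she near this window near this' is not a VP under these rules.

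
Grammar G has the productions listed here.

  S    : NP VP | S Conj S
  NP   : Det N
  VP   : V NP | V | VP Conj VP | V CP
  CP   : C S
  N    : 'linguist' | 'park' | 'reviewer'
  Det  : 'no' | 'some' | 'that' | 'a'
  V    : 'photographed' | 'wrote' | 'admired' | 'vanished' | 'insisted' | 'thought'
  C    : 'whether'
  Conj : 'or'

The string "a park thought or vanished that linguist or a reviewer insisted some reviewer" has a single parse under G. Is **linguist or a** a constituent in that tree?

[S [S [NP [Det a] [N park]] [VP [VP [V thought]] [Conj or] [VP [V vanished] [NP [Det that] [N linguist]]]]] [Conj or] [S [NP [Det a] [N reviewer]] [VP [V insisted] [NP [Det some] [N reviewer]]]]]
The smallest constituent containing 'linguist or a' is the S spanning 'a park thought or vanished that linguist or a reviewer insisted some reviewer'; no single node in the tree dominates exactly the given words.

No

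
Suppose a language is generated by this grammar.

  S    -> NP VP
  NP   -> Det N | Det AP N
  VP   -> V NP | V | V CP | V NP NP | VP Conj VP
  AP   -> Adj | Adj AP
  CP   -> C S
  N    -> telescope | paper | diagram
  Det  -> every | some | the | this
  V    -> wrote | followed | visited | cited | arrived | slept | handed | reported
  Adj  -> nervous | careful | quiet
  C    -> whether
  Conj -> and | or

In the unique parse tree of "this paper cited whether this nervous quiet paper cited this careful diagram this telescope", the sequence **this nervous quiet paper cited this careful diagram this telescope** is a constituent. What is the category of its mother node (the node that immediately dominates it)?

CP

S
  NP
    Det: this
    N: paper
  VP
    V: cited
    CP
      C: whether
      S
        NP
          Det: this
          AP
            Adj: nervous
            AP
              Adj: quiet
          N: paper
        VP
          V: cited
          NP
            Det: this
            AP
              Adj: careful
            N: diagram
          NP
            Det: this
            N: telescope
The span 'this nervous quiet paper cited this careful diagram this telescope' is the S node built by S → NP VP.
Its mother is the CP built by CP → C S.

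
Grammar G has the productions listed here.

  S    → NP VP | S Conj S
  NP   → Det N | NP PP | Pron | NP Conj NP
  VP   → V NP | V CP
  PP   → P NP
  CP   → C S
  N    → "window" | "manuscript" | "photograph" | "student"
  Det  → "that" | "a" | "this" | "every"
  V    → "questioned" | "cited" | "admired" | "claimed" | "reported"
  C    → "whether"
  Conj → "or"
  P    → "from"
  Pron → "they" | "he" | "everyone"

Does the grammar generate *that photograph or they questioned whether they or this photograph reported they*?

Grammatical

[S [NP [NP [Det that] [N photograph]] [Conj or] [NP [Pron they]]] [VP [V questioned] [CP [C whether] [S [NP [NP [Pron they]] [Conj or] [NP [Det this] [N photograph]]] [VP [V reported] [NP [Pron they]]]]]]]
Each bracket corresponds to one application of a listed rule, so the string is derivable from S.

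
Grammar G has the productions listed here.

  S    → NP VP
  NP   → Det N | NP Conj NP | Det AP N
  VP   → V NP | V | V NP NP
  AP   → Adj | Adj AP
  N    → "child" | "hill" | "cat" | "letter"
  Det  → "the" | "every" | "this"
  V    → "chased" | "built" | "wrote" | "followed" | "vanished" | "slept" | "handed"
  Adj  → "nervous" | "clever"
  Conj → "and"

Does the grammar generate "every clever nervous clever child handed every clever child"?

Grammatical

[S [NP [Det every] [AP [Adj clever] [AP [Adj nervous] [AP [Adj clever]]]] [N child]] [VP [V handed] [NP [Det every] [AP [Adj clever]] [N child]]]]
Every word is introduced by a lexical rule and the phrasal rules combine the resulting categories into a single S.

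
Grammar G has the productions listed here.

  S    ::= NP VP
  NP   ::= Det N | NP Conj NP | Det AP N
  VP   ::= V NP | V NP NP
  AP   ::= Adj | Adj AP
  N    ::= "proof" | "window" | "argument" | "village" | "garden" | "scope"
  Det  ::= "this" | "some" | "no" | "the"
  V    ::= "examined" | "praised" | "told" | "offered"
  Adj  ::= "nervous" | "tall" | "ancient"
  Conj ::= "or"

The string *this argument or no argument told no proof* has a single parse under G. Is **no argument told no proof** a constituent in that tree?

[S [NP [NP [Det this] [N argument]] [Conj or] [NP [Det no] [N argument]]] [VP [V told] [NP [Det no] [N proof]]]]
The smallest constituent containing 'no argument told no proof' is the S spanning 'this argument or no argument told no proof'; no single node in the tree dominates exactly the given words.

No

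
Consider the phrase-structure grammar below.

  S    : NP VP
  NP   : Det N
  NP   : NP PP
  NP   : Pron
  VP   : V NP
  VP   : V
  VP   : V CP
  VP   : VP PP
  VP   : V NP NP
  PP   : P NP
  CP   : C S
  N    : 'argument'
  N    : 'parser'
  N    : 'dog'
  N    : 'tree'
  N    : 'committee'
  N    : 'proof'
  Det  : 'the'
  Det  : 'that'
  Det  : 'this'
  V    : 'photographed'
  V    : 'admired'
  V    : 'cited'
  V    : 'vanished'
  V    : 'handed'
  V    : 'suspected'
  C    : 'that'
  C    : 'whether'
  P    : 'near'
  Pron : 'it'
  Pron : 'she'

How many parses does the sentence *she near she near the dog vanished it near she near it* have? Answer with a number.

10

Two of the 10 distinct bracketings:
[S [NP [NP [Pron she]] [PP [P near] [NP [NP [Pron she]] [PP [P near] [NP [Det the] [N dog]]]]]] [VP [V vanished] [NP [NP [Pron it]] [PP [P near] [NP [NP [Pron she]] [PP [P near] [NP [Pron it]]]]]]]]
[S [NP [NP [Pron she]] [PP [P near] [NP [NP [Pron she]] [PP [P near] [NP [Det the] [N dog]]]]]] [VP [V vanished] [NP [NP [NP [Pron it]] [PP [P near] [NP [Pron she]]]] [PP [P near] [NP [Pron it]]]]]]
The trees differ in how a recursive rule is bracketed over the same span.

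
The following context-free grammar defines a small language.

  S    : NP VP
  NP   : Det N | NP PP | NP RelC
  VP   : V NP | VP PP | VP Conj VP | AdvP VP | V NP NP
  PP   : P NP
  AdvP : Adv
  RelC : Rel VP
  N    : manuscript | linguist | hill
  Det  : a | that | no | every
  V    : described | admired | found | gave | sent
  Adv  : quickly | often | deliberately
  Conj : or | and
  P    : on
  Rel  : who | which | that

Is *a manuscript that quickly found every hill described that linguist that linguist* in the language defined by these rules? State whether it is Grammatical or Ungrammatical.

Grammatical

S
  NP
    NP
      Det: a
      N: manuscript
    RelC
      Rel: that
      VP
        AdvP
          Adv: quickly
        VP
          V: found
          NP
            Det: every
            N: hill
  VP
    V: described
    NP
      Det: that
      N: linguist
    NP
      Det: that
      N: linguist
Every word is introduced by a lexical rule and the phrasal rules combine the resulting categories into a single S.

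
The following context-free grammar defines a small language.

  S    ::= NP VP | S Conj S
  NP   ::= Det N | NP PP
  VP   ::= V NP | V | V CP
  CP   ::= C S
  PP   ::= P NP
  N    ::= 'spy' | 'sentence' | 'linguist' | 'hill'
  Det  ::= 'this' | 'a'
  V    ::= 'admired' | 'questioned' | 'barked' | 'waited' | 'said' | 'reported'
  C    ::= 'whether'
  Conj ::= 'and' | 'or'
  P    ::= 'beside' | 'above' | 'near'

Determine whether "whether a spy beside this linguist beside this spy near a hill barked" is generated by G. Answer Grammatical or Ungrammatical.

Ungrammatical

For S → NP VP, no prefix of the string parses as an NP. The alternative S rule S → S Conj S likewise has no satisfying split.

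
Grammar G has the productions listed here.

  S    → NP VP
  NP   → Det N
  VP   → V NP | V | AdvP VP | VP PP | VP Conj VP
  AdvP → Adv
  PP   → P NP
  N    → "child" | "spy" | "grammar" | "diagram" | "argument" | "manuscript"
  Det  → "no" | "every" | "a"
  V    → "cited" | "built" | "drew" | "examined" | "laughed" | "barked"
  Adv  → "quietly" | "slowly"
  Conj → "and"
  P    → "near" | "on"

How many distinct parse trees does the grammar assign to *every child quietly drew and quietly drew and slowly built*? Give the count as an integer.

Two of the 7 distinct bracketings:
[S [NP [Det every] [N child]] [VP [AdvP [Adv quietly]] [VP [VP [V drew]] [Conj and] [VP [AdvP [Adv quietly]] [VP [VP [V drew]] [Conj and] [VP [AdvP [Adv slowly]] [VP [V built]]]]]]]]
[S [NP [Det every] [N child]] [VP [AdvP [Adv quietly]] [VP [VP [V drew]] [Conj and] [VP [VP [AdvP [Adv quietly]] [VP [V drew]]] [Conj and] [VP [AdvP [Adv slowly]] [VP [V built]]]]]]]
The trees differ in how a recursive rule is bracketed over the same span.

7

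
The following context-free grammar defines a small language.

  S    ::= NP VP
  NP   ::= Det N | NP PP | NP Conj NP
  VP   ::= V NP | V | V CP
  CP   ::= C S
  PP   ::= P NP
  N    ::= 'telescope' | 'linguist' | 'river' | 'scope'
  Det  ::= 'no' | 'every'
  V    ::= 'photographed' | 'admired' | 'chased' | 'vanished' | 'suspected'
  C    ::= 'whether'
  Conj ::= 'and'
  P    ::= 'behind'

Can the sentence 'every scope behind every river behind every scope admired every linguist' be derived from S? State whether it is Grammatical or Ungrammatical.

S
  NP
    NP
      Det: every
      N: scope
    PP
      P: behind
      NP
        NP
          Det: every
          N: river
        PP
          P: behind
          NP
            Det: every
            N: scope
  VP
    V: admired
    NP
      Det: every
      N: linguist
The bracketing above is licensed at every node by one of the given productions, with S at the root.

Grammatical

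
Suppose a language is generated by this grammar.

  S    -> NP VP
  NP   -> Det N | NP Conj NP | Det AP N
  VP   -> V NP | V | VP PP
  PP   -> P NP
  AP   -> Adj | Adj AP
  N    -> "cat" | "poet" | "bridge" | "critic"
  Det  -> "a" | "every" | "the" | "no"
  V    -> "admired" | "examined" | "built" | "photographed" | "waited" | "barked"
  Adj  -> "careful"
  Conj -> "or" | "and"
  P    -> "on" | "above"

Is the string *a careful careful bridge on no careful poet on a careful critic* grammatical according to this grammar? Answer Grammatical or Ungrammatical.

For S → NP VP, the only prefix that parses as NP is 'a careful careful bridge', but the remainder 'on no careful poet on a careful critic' is not a VP under these rules.

Ungrammatical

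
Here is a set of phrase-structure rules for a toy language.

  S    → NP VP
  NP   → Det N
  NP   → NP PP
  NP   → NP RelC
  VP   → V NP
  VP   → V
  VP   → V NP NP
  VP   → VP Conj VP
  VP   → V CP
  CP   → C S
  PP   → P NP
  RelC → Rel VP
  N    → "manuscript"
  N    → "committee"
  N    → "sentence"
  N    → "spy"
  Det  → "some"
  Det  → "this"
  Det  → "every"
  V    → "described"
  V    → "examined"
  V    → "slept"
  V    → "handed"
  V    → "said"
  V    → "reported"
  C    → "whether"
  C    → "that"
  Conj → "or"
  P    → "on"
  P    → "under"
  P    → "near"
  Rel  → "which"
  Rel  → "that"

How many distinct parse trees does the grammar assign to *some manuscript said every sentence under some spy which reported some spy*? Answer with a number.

4

Two of the 4 distinct bracketings:
[S [NP [Det some] [N manuscript]] [VP [V said] [NP [NP [Det every] [N sentence]] [PP [P under] [NP [NP [Det some] [N spy]] [RelC [Rel which] [VP [V reported] [NP [Det some] [N spy]]]]]]]]]
[S [NP [Det some] [N manuscript]] [VP [V said] [NP [NP [NP [Det every] [N sentence]] [PP [P under] [NP [Det some] [N spy]]]] [RelC [Rel which] [VP [V reported] [NP [Det some] [N spy]]]]]]]
The trees differ in how a recursive rule is bracketed over the same span.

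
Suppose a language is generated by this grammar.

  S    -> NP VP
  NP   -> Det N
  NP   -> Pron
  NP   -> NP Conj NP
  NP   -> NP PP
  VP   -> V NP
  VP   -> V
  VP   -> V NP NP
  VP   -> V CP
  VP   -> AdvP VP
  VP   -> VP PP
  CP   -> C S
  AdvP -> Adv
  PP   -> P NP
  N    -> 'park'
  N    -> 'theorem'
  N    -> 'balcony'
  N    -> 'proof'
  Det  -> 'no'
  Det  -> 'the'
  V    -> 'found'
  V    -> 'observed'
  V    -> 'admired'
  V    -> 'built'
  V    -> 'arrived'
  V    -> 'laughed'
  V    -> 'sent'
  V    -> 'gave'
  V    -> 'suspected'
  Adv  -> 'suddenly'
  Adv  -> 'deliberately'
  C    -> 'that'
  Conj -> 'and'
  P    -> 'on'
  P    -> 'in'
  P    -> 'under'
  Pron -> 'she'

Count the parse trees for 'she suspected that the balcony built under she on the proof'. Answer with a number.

Two of the 5 distinct bracketings:
[S [NP [Pron she]] [VP [V suspected] [CP [C that] [S [NP [Det the] [N balcony]] [VP [VP [V built]] [PP [P under] [NP [NP [Pron she]] [PP [P on] [NP [Det the] [N proof]]]]]]]]]]
[S [NP [Pron she]] [VP [V suspected] [CP [C that] [S [NP [Det the] [N balcony]] [VP [VP [VP [V built]] [PP [P under] [NP [Pron she]]]] [PP [P on] [NP [Det the] [N proof]]]]]]]]
The difference turns on whether NP → NP PP is used at the relevant span, versus an alternative expansion of NP.

5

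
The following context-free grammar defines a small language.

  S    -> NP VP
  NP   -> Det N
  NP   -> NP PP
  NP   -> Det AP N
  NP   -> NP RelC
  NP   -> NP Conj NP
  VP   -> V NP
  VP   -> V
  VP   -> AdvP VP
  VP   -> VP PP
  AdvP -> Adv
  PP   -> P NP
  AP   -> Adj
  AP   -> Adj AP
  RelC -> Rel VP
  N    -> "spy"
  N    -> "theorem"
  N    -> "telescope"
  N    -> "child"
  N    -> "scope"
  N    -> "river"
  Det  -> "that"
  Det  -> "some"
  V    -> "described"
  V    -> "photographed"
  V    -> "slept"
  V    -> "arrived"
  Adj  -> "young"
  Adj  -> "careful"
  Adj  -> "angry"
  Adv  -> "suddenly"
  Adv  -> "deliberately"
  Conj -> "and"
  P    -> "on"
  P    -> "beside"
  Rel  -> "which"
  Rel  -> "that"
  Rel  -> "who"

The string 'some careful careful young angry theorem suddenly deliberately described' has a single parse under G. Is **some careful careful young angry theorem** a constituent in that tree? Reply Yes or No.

[S [NP [Det some] [AP [Adj careful] [AP [Adj careful] [AP [Adj young] [AP [Adj angry]]]]] [N theorem]] [VP [AdvP [Adv suddenly]] [VP [AdvP [Adv deliberately]] [VP [V described]]]]]
The words 'some careful careful young angry theorem' are exhaustively dominated by a single NP node (built by NP → Det AP N), so they form a constituent.

Yes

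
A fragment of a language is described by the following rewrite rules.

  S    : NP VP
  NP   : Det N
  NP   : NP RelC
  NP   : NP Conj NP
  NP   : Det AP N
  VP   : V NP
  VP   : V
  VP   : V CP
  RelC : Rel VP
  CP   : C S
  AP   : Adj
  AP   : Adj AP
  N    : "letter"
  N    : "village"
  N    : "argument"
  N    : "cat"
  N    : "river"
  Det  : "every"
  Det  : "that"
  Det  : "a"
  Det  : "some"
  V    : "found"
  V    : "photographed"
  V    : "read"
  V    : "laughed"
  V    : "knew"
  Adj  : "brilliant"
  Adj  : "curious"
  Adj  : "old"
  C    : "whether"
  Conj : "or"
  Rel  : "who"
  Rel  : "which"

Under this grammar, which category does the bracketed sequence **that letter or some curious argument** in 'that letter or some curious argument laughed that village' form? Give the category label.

NP

[S [NP [NP [Det that] [N letter]] [Conj or] [NP [Det some] [AP [Adj curious]] [N argument]]] [VP [V laughed] [NP [Det that] [N village]]]]
The span 'that letter or some curious argument' is the NP node built by NP → NP Conj NP.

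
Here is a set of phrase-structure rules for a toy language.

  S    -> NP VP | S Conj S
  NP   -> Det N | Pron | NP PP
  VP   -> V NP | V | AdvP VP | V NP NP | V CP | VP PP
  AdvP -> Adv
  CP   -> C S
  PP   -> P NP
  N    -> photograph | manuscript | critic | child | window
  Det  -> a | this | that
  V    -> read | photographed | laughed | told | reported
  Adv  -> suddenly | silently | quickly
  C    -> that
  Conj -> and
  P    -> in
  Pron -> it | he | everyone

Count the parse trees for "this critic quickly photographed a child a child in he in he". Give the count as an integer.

9

Two of the 9 distinct bracketings:
[S [NP [Det this] [N critic]] [VP [AdvP [Adv quickly]] [VP [V photographed] [NP [Det a] [N child]] [NP [NP [Det a] [N child]] [PP [P in] [NP [NP [Pron he]] [PP [P in] [NP [Pron he]]]]]]]]]
[S [NP [Det this] [N critic]] [VP [AdvP [Adv quickly]] [VP [V photographed] [NP [Det a] [N child]] [NP [NP [NP [Det a] [N child]] [PP [P in] [NP [Pron he]]]] [PP [P in] [NP [Pron he]]]]]]]
The trees differ in how a recursive rule is bracketed over the same span.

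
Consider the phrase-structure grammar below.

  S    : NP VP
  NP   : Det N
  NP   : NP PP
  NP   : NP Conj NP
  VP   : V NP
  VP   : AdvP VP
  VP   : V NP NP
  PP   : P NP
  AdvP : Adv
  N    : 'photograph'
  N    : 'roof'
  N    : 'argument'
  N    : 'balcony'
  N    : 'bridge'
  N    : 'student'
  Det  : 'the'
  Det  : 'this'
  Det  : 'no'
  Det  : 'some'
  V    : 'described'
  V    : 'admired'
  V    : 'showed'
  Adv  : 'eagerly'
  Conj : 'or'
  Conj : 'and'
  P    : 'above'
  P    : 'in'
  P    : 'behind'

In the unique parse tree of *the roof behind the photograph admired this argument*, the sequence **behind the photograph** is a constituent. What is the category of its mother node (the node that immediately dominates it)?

NP

[S [NP [NP [Det the] [N roof]] [PP [P behind] [NP [Det the] [N photograph]]]] [VP [V admired] [NP [Det this] [N argument]]]]
The span 'behind the photograph' is the PP node built by PP → P NP.
Its mother is the NP built by NP → NP PP.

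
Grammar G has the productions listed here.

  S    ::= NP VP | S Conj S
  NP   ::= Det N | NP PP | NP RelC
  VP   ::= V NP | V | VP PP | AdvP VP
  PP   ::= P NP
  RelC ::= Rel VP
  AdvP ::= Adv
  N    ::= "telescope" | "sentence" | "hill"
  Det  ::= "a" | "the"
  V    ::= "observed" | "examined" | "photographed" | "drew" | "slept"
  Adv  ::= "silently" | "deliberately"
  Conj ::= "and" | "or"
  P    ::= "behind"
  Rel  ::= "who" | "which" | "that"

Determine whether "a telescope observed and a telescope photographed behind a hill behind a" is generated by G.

For S → NP VP, the only prefix that parses as NP is 'a telescope', but the remainder 'observed and a telescope photographed behind a hill behind a' is not a VP under these rules. The alternative S rule S → S Conj S likewise has no satisfying split.

Ungrammatical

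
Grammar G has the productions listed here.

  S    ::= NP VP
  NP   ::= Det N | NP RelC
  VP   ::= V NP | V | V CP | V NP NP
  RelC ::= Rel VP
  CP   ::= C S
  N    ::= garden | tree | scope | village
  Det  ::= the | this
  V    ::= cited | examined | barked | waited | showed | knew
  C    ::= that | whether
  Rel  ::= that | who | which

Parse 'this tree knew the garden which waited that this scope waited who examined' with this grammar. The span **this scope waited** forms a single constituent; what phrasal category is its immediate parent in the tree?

[S [NP [Det this] [N tree]] [VP [V knew] [NP [NP [NP [Det the] [N garden]] [RelC [Rel which] [VP [V waited] [CP [C that] [S [NP [Det this] [N scope]] [VP [V waited]]]]]]] [RelC [Rel who] [VP [V examined]]]]]]
The span 'this scope waited' is the S node built by S → NP VP.
Its mother is the CP built by CP → C S.

CP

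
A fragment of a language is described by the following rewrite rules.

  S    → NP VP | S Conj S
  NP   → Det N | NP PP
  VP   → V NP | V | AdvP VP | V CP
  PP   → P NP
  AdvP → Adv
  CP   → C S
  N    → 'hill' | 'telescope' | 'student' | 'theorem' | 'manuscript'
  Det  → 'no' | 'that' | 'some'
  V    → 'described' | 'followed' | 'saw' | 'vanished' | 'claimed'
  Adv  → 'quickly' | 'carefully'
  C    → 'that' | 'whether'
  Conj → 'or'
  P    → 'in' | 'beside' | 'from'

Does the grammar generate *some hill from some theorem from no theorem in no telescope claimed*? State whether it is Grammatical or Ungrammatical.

Grammatical

S
  NP
    NP
      Det: some
      N: hill
    PP
      P: from
      NP
        NP
          Det: some
          N: theorem
        PP
          P: from
          NP
            NP
              Det: no
              N: theorem
            PP
              P: in
              NP
                Det: no
                N: telescope
  VP
    V: claimed
The bracketing above is licensed at every node by one of the given productions, with S at the root.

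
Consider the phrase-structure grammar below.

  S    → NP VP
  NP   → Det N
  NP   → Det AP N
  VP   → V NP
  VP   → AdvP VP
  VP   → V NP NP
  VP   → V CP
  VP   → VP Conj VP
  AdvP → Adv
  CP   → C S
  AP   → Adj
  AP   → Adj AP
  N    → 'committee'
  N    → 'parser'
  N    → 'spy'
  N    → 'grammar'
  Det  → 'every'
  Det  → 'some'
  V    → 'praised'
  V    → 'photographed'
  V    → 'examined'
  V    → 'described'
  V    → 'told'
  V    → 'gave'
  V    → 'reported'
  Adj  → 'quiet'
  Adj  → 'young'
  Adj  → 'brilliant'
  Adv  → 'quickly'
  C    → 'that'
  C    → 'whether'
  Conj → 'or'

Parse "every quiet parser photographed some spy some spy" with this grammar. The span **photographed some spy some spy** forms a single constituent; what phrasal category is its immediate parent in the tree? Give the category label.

[S [NP [Det every] [AP [Adj quiet]] [N parser]] [VP [V photographed] [NP [Det some] [N spy]] [NP [Det some] [N spy]]]]
The span 'photographed some spy some spy' is the VP node built by VP → V NP NP.
Its mother is the S built by S → NP VP.

S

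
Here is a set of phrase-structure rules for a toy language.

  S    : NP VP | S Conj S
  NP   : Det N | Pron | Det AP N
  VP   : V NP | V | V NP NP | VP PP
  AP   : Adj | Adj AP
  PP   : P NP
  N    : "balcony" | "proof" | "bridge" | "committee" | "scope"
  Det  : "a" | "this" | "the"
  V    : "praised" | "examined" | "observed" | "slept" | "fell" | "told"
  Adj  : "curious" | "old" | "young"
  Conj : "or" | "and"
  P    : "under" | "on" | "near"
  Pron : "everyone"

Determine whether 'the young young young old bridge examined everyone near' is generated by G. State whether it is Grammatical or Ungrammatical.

Ungrammatical

For S → NP VP, the only prefix that parses as NP is 'the young young young old bridge', but the remainder 'examined everyone near' is not a VP under these rules. The alternative S rule S → S Conj S likewise has no satisfying split.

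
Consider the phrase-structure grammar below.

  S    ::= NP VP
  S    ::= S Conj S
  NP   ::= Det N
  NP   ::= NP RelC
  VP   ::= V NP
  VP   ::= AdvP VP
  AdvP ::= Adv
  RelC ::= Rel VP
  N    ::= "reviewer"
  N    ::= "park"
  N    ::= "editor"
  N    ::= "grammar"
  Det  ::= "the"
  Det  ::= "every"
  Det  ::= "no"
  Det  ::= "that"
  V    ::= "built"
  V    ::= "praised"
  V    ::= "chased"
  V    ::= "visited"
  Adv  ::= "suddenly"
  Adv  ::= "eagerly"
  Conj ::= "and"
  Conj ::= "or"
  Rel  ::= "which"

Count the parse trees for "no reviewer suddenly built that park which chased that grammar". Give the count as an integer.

[S [NP [Det no] [N reviewer]] [VP [AdvP [Adv suddenly]] [VP [V built] [NP [NP [Det that] [N park]] [RelC [Rel which] [VP [V chased] [NP [Det that] [N grammar]]]]]]]]
No rule offers an alternative attachment or grouping for any span, so this is the only derivation.

1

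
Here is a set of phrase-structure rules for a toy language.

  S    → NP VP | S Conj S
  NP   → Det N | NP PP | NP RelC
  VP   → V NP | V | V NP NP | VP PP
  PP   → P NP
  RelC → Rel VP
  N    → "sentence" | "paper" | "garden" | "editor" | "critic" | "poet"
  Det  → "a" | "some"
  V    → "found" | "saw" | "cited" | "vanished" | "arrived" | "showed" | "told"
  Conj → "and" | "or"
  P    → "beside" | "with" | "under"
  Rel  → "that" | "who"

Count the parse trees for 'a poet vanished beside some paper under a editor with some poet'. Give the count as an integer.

5

Two of the 5 distinct bracketings:
[S [NP [Det a] [N poet]] [VP [VP [V vanished]] [PP [P beside] [NP [NP [Det some] [N paper]] [PP [P under] [NP [NP [Det a] [N editor]] [PP [P with] [NP [Det some] [N poet]]]]]]]]]
[S [NP [Det a] [N poet]] [VP [VP [V vanished]] [PP [P beside] [NP [NP [NP [Det some] [N paper]] [PP [P under] [NP [Det a] [N editor]]]] [PP [P with] [NP [Det some] [N poet]]]]]]]
The trees differ in how a recursive rule is bracketed over the same span.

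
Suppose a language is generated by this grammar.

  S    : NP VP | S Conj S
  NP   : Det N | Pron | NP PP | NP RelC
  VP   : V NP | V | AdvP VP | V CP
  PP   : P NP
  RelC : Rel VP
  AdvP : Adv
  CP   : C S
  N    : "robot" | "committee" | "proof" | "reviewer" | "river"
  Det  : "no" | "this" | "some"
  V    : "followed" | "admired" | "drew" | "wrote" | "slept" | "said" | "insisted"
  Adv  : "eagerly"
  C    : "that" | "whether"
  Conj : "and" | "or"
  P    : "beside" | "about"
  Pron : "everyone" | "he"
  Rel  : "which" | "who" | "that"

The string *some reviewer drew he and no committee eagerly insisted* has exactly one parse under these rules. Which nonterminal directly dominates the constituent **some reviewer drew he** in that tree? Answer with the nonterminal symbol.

S

[S [S [NP [Det some] [N reviewer]] [VP [V drew] [NP [Pron he]]]] [Conj and] [S [NP [Det no] [N committee]] [VP [AdvP [Adv eagerly]] [VP [V insisted]]]]]
The span 'some reviewer drew he' is the S node built by S → NP VP.
Its mother is the S built by S → S Conj S.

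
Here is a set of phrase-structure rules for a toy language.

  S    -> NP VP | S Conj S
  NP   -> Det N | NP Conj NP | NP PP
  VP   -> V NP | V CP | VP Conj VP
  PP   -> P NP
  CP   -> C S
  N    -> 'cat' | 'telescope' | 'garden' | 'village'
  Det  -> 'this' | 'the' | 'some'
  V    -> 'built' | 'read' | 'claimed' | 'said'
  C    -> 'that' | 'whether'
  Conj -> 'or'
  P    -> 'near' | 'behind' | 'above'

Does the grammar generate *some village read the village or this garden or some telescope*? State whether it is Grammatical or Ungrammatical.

S
  NP
    Det: some
    N: village
  VP
    V: read
    NP
      NP
        Det: the
        N: village
      Conj: or
      NP
        NP
          Det: this
          N: garden
        Conj: or
        NP
          Det: some
          N: telescope
Each bracket corresponds to one application of a listed rule, so the string is derivable from S.

Grammatical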